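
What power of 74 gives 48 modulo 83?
70

Baby-step giant-step with step n = ⌈√83⌉ = 10.
Baby steps 74^j mod 83 (j:value) for j=0..9: 0:1, 1:74, 2:81, 3:18, 4:4, 5:47, 6:75, 7:72, 8:16, 9:22.
Giant-step multiplier: 74^(-10) ≡ 74^(82-10) = 74^72 ≡ 70 (mod 83).
Giant steps γ_i = 48·70^i mod 83: γ_0=48, γ_1=40, γ_2=61, γ_3=37, γ_4=17, γ_5=28, γ_6=51, γ_7=1 (in table at j=0).
x = i·n + j = 7·10 + 0 = 70.
Check: 74^70 ≡ 48 (mod 83).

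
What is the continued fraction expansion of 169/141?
[1; 5, 28]

Euclidean algorithm steps:
169 = 1 × 141 + 28
141 = 5 × 28 + 1
28 = 28 × 1 + 0
Continued fraction: [1; 5, 28]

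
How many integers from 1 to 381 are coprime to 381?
252

381 = 3 × 127
φ(n) = n × ∏(1 - 1/p) for each prime p dividing n
φ(381) = 381 × (1 - 1/3) × (1 - 1/127) = 252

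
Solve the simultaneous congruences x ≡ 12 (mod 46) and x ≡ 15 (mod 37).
1162

Using Chinese Remainder Theorem:
M = 46 × 37 = 1702
M1 = 37, M2 = 46
y1 = 37^(-1) mod 46 = 5
y2 = 46^(-1) mod 37 = 33
x = (12×37×5 + 15×46×33) mod 1702 = 1162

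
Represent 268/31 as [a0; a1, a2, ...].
[8; 1, 1, 1, 4, 2]

Euclidean algorithm steps:
268 = 8 × 31 + 20
31 = 1 × 20 + 11
20 = 1 × 11 + 9
11 = 1 × 9 + 2
9 = 4 × 2 + 1
2 = 2 × 1 + 0
Continued fraction: [8; 1, 1, 1, 4, 2]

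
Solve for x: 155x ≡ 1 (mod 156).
155

gcd(155, 156) = 1, so the inverse exists.
Extended Euclidean algorithm on (156, 155):
156 = 1 × 155 + 1  ⟹  1 = (1)·156 + (-1)·155
So (-1)·155 ≡ 1 (mod 156), i.e. 155^(-1) ≡ -1 ≡ 155 (mod 156).
Check: 155 × 155 = 24025 ≡ 1 (mod 156)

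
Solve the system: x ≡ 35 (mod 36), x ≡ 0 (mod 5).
35

Using Chinese Remainder Theorem:
M = 36 × 5 = 180
M1 = 5, M2 = 36
y1 = 5^(-1) mod 36 = 29
y2 = 36^(-1) mod 5 = 1
x = (35×5×29 + 0×36×1) mod 180 = 35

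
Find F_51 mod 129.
116

Matrix identity: Q^n = [[F_(n+1), F_n], [F_n, F_(n-1)]] with Q = [[1,1],[1,0]].
n = 51 = 110011₂. Square-and-multiply, entries mod 129:
Q^1 = [[1,1],[1,0]]
Q^3 = (Q^1)²·Q = [[3,2],[2,1]]
Q^6 = (Q^3)² = [[13,8],[8,5]]
Q^12 = (Q^6)² = [[104,15],[15,89]]
Q^25 = (Q^12)²·Q = [[4,76],[76,57]]
Q^51 = (Q^25)²·Q = [[108,116],[116,121]]
F_51 mod 129 = Q^51[0][1] = 116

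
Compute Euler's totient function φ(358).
178

358 = 2 × 179
φ(n) = n × ∏(1 - 1/p) for each prime p dividing n
φ(358) = 358 × (1 - 1/2) × (1 - 1/179) = 178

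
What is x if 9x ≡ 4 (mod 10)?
x ≡ 6 (mod 10)

gcd(9, 10) = 1, which divides 4, so solutions exist.
Find 9^(-1) mod 10 by the extended Euclidean algorithm:
10 = 1 × 9 + 1  ⟹  1 = (1)·10 + (-1)·9
So (-1)·9 ≡ 1 (mod 10), i.e. 9^(-1) ≡ -1 ≡ 9 (mod 10).
x ≡ 9 × 4 = 36 ≡ 6 (mod 10).
Check: 9 × 6 = 54 ≡ 4 (mod 10).
Unique solution: x ≡ 6 (mod 10)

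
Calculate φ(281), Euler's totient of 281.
280

281 = 281
φ(n) = n × ∏(1 - 1/p) for each prime p dividing n
φ(281) = 281 × (1 - 1/281) = 280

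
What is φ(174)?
56

174 = 2 × 3 × 29
φ(n) = n × ∏(1 - 1/p) for each prime p dividing n
φ(174) = 174 × (1 - 1/2) × (1 - 1/3) × (1 - 1/29) = 56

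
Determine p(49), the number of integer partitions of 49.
173525

p(n) counts ways to write n as a sum of positive integers (order ignored).
Euler's pentagonal recurrence: p(k) = p(k-1) + p(k-2) - p(k-5) - p(k-7) + p(k-12) + p(k-15) - ... (offsets j(3j∓1)/2, signs ++--, p(0)=1, p(<0)=0).
DP table for k = 0..48: p(0)=1, p(1)=1, p(2)=2, p(3)=3, p(4)=5, p(5)=7, p(6)=11, p(7)=15, p(8)=22, p(9)=30, p(10)=42, p(11)=56, p(12)=77, p(13)=101, p(14)=135, p(15)=176, p(16)=231, p(17)=297, p(18)=385, p(19)=490, p(20)=627, p(21)=792, p(22)=1002, p(23)=1255, p(24)=1575, p(25)=1958, p(26)=2436, p(27)=3010, p(28)=3718, p(29)=4565, p(30)=5604, p(31)=6842, p(32)=8349, p(33)=10143, p(34)=12310, p(35)=14883, p(36)=17977, p(37)=21637, p(38)=26015, p(39)=31185, p(40)=37338, p(41)=44583, p(42)=53174, p(43)=63261, p(44)=75175, p(45)=89134, p(46)=105558, p(47)=124754, p(48)=147273.
Final step: p(49) = p(48) + p(47) - p(44) - p(42) + p(37) + p(34) - p(27) - p(23) + p(14) + p(9)
= 147273 + 124754 - 75175 - 53174 + 21637 + 12310 - 3010 - 1255 + 135 + 30
= 173525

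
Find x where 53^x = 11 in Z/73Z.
35

Baby-step giant-step with step n = ⌈√73⌉ = 9.
Baby steps 53^j mod 73 (j:value) for j=0..8: 0:1, 1:53, 2:35, 3:30, 4:57, 5:28, 6:24, 7:31, 8:37.
Giant-step multiplier: 53^(-9) ≡ 53^(72-9) = 53^63 ≡ 51 (mod 73).
Giant steps γ_i = 11·51^i mod 73: γ_0=11, γ_1=50, γ_2=68, γ_3=37 (in table at j=8).
x = i·n + j = 3·9 + 8 = 35.
Check: 53^35 ≡ 11 (mod 73).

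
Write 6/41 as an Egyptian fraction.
1/7 + 1/287

Greedy algorithm:
6/41: ceiling(41/6) = 7, use 1/7
1/287: ceiling(287/1) = 287, use 1/287
Result: 6/41 = 1/7 + 1/287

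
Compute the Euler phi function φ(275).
200

275 = 5^2 × 11
φ(n) = n × ∏(1 - 1/p) for each prime p dividing n
φ(275) = 275 × (1 - 1/5) × (1 - 1/11) = 200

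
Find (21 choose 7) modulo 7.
3

Using Lucas' theorem:
Write n=21 and k=7 in base 7:
n in base 7: [3, 0]
k in base 7: [1, 0]
C(21,7) mod 7 = ∏ C(n_i, k_i) mod 7
Digit binomials (mod 7): C(3,1) = 3; C(0,0) = 1
Product: 3 × 1 = 3 ≡ 3 (mod 7)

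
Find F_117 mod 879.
785

Matrix identity: Q^n = [[F_(n+1), F_n], [F_n, F_(n-1)]] with Q = [[1,1],[1,0]].
n = 117 = 1110101₂. Square-and-multiply, entries mod 879:
Q^1 = [[1,1],[1,0]]
Q^3 = (Q^1)²·Q = [[3,2],[2,1]]
Q^7 = (Q^3)²·Q = [[21,13],[13,8]]
Q^14 = (Q^7)² = [[610,377],[377,233]]
Q^29 = (Q^14)²·Q = [[506,14],[14,492]]
Q^58 = (Q^29)² = [[443,787],[787,535]]
Q^117 = (Q^58)²·Q = [[467,785],[785,561]]
F_117 mod 879 = Q^117[0][1] = 785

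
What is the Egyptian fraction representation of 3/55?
1/19 + 1/523 + 1/546535

Greedy algorithm:
3/55: ceiling(55/3) = 19, use 1/19
2/1045: ceiling(1045/2) = 523, use 1/523
1/546535: ceiling(546535/1) = 546535, use 1/546535
Result: 3/55 = 1/19 + 1/523 + 1/546535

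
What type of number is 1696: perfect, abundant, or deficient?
abundant

Proper divisors of 1696: sum = 1 + 2 + 4 + 8 + 16 + 32 + 53 + 106 + 212 + 424 + 848 = 1706
Since 1706 > 1696, 1696 is abundant.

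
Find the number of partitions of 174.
397125074750

p(n) counts ways to write n as a sum of positive integers (order ignored).
Euler's pentagonal recurrence: p(k) = p(k-1) + p(k-2) - p(k-5) - p(k-7) + p(k-12) + p(k-15) - ... (offsets j(3j∓1)/2, signs ++--, p(0)=1, p(<0)=0).
DP table for k = 0..173: p(0)=1, p(1)=1, p(2)=2, p(3)=3, p(4)=5, p(5)=7, p(6)=11, p(7)=15, p(8)=22, p(9)=30, p(10)=42, p(11)=56, p(12)=77, p(13)=101, p(14)=135, p(15)=176, p(16)=231, p(17)=297, p(18)=385, p(19)=490, p(20)=627, p(21)=792, p(22)=1002, p(23)=1255, p(24)=1575, p(25)=1958, p(26)=2436, p(27)=3010, p(28)=3718, p(29)=4565, p(30)=5604, p(31)=6842, p(32)=8349, p(33)=10143, p(34)=12310, p(35)=14883, p(36)=17977, p(37)=21637, p(38)=26015, p(39)=31185, p(40)=37338, p(41)=44583, p(42)=53174, p(43)=63261, p(44)=75175, p(45)=89134, p(46)=105558, p(47)=124754, p(48)=147273, p(49)=173525, p(50)=204226, p(51)=239943, p(52)=281589, p(53)=329931, p(54)=386155, p(55)=451276, p(56)=526823, p(57)=614154, p(58)=715220, p(59)=831820, p(60)=966467, p(61)=1121505, p(62)=1300156, p(63)=1505499, p(64)=1741630, p(65)=2012558, p(66)=2323520, p(67)=2679689, p(68)=3087735, p(69)=3554345, p(70)=4087968, p(71)=4697205, p(72)=5392783, p(73)=6185689, p(74)=7089500, p(75)=8118264, p(76)=9289091, p(77)=10619863, p(78)=12132164, p(79)=13848650, p(80)=15796476, p(81)=18004327, p(82)=20506255, p(83)=23338469, p(84)=26543660, p(85)=30167357, p(86)=34262962, p(87)=38887673, p(88)=44108109, p(89)=49995925, p(90)=56634173, p(91)=64112359, p(92)=72533807, p(93)=82010177, p(94)=92669720, p(95)=104651419, p(96)=118114304, p(97)=133230930, p(98)=150198136, p(99)=169229875, p(100)=190569292, p(101)=214481126, p(102)=241265379, p(103)=271248950, p(104)=304801365, p(105)=342325709, p(106)=384276336, p(107)=431149389, p(108)=483502844, p(109)=541946240, p(110)=607163746, p(111)=679903203, p(112)=761002156, p(113)=851376628, p(114)=952050665, p(115)=1064144451, p(116)=1188908248, p(117)=1327710076, p(118)=1482074143, p(119)=1653668665, p(120)=1844349560, p(121)=2056148051, p(122)=2291320912, p(123)=2552338241, p(124)=2841940500, p(125)=3163127352, p(126)=3519222692, p(127)=3913864295, p(128)=4351078600, p(129)=4835271870, p(130)=5371315400, p(131)=5964539504, p(132)=6620830889, p(133)=7346629512, p(134)=8149040695, p(135)=9035836076, p(136)=10015581680, p(137)=11097645016, p(138)=12292341831, p(139)=13610949895, p(140)=15065878135, p(141)=16670689208, p(142)=18440293320, p(143)=20390982757, p(144)=22540654445, p(145)=24908858009, p(146)=27517052599, p(147)=30388671978, p(148)=33549419497, p(149)=37027355200, p(150)=40853235313, p(151)=45060624582, p(152)=49686288421, p(153)=54770336324, p(154)=60356673280, p(155)=66493182097, p(156)=73232243759, p(157)=80630964769, p(158)=88751778802, p(159)=97662728555, p(160)=107438159466, p(161)=118159068427, p(162)=129913904637, p(163)=142798995930, p(164)=156919475295, p(165)=172389800255, p(166)=189334822579, p(167)=207890420102, p(168)=228204732751, p(169)=250438925115, p(170)=274768617130, p(171)=301384802048, p(172)=330495499613, p(173)=362326859895.
Final step: p(174) = p(173) + p(172) - p(169) - p(167) + p(162) + p(159) - p(152) - p(148) + p(139) + p(134) - p(123) - p(117) + p(104) + p(97) - p(82) - p(74) + p(57) + p(48) - p(29) - p(19)
= 362326859895 + 330495499613 - 250438925115 - 207890420102 + 129913904637 + 97662728555 - 49686288421 - 33549419497 + 13610949895 + 8149040695 - 2552338241 - 1327710076 + 304801365 + 133230930 - 20506255 - 7089500 + 614154 + 147273 - 4565 - 490
= 397125074750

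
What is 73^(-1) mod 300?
37

gcd(73, 300) = 1, so the inverse exists.
Extended Euclidean algorithm on (300, 73):
300 = 4 × 73 + 8  ⟹  8 = (1)·300 + (-4)·73
73 = 9 × 8 + 1  ⟹  1 = (-9)·300 + (37)·73
So (37)·73 ≡ 1 (mod 300), i.e. 73^(-1) ≡ 37 (mod 300).
Check: 73 × 37 = 2701 ≡ 1 (mod 300)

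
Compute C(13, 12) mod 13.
0

Using Lucas' theorem:
Write n=13 and k=12 in base 13:
n in base 13: [1, 0]
k in base 13: [0, 12]
C(13,12) mod 13 = ∏ C(n_i, k_i) mod 13
Digit binomials (mod 13): C(1,0) = 1; C(0,12) = 0 (k_i > n_i)
Product: 1 × 0 = 0 ≡ 0 (mod 13)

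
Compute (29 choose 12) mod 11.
3

Using Lucas' theorem:
Write n=29 and k=12 in base 11:
n in base 11: [2, 7]
k in base 11: [1, 1]
C(29,12) mod 11 = ∏ C(n_i, k_i) mod 11
Digit binomials (mod 11): C(2,1) = 2; C(7,1) = 7
Product: 2 × 7 = 14 ≡ 3 (mod 11)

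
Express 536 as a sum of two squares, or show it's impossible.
Not possible

Factorization: 536 = 2^3 × 67
By Fermat: n is sum of two squares iff every prime p ≡ 3 (mod 4) appears to even power.
Prime(s) ≡ 3 (mod 4) with odd exponent: [(67, 1)]
Therefore 536 cannot be expressed as a² + b².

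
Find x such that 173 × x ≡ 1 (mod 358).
149

gcd(173, 358) = 1, so the inverse exists.
Extended Euclidean algorithm on (358, 173):
358 = 2 × 173 + 12  ⟹  12 = (1)·358 + (-2)·173
173 = 14 × 12 + 5  ⟹  5 = (-14)·358 + (29)·173
12 = 2 × 5 + 2  ⟹  2 = (29)·358 + (-60)·173
5 = 2 × 2 + 1  ⟹  1 = (-72)·358 + (149)·173
So (149)·173 ≡ 1 (mod 358), i.e. 173^(-1) ≡ 149 (mod 358).
Check: 173 × 149 = 25777 ≡ 1 (mod 358)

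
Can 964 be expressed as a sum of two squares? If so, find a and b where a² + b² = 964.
8² + 30² (a=8, b=30)

Factorization: 964 = 2^2 × 241
By Fermat: n is sum of two squares iff every prime p ≡ 3 (mod 4) appears to even power.
All primes ≡ 3 (mod 4) appear to even power.
Search a = 0, 1, 2, … for 964 - a² a perfect square: first hit at a = 8: 964 - 64 = 900 = 30².
964 = 8² + 30² = 64 + 900 ✓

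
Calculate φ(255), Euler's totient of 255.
128

255 = 3 × 5 × 17
φ(n) = n × ∏(1 - 1/p) for each prime p dividing n
φ(255) = 255 × (1 - 1/3) × (1 - 1/5) × (1 - 1/17) = 128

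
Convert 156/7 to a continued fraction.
[22; 3, 2]

Euclidean algorithm steps:
156 = 22 × 7 + 2
7 = 3 × 2 + 1
2 = 2 × 1 + 0
Continued fraction: [22; 3, 2]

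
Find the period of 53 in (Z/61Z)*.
20

61 is prime, so ord(53) divides φ(61) = 60.
Divisors of 60: 1, 2, 3, 4, 5, 6, 10, 12, 15, 20, 30, 60.
Repeated squaring: 53^1 ≡ 53, 53^2 ≡ 3, 53^4 ≡ 9, 53^8 ≡ 20, 53^16 ≡ 34, 53^32 ≡ 58 (mod 61).
Test 53^d mod 61 for each divisor d in increasing order:
53^1 ≡ 53
53^2 ≡ 3
53^3 = 53^2·53^1 ≡ 37
53^4 ≡ 9
53^5 = 53^4·53^1 ≡ 50
53^6 = 53^4·53^2 ≡ 27
53^10 = 53^8·53^2 ≡ 60
53^12 = 53^8·53^4 ≡ 58
53^15 = 53^8·53^4·53^2·53^1 ≡ 11
53^20 = 53^16·53^4 ≡ 1  ← first divisor giving 1
The order is 20.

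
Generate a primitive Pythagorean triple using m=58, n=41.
(1683, 4756, 5045)

Euclid's formula: a = m² - n², b = 2mn, c = m² + n²
m = 58, n = 41
a = 58² - 41² = 3364 - 1681 = 1683
b = 2 × 58 × 41 = 4756
c = 58² + 41² = 3364 + 1681 = 5045
Verification: 1683² + 4756² = 2832489 + 22619536 = 25452025 = 5045² ✓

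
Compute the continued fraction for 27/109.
[0; 4, 27]

Euclidean algorithm steps:
27 = 0 × 109 + 27
109 = 4 × 27 + 1
27 = 27 × 1 + 0
Continued fraction: [0; 4, 27]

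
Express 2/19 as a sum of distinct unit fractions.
1/10 + 1/190

Greedy algorithm:
2/19: ceiling(19/2) = 10, use 1/10
1/190: ceiling(190/1) = 190, use 1/190
Result: 2/19 = 1/10 + 1/190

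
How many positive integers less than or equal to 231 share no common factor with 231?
120

231 = 3 × 7 × 11
φ(n) = n × ∏(1 - 1/p) for each prime p dividing n
φ(231) = 231 × (1 - 1/3) × (1 - 1/7) × (1 - 1/11) = 120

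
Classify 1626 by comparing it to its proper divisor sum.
abundant

Proper divisors of 1626: sum = 1 + 2 + 3 + 6 + 271 + 542 + 813 = 1638
Since 1638 > 1626, 1626 is abundant.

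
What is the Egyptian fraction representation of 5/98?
1/20 + 1/980

Greedy algorithm:
5/98: ceiling(98/5) = 20, use 1/20
1/980: ceiling(980/1) = 980, use 1/980
Result: 5/98 = 1/20 + 1/980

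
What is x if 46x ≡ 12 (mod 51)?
x ≡ 18 (mod 51)

gcd(46, 51) = 1, which divides 12, so solutions exist.
Find 46^(-1) mod 51 by the extended Euclidean algorithm:
51 = 1 × 46 + 5  ⟹  5 = (1)·51 + (-1)·46
46 = 9 × 5 + 1  ⟹  1 = (-9)·51 + (10)·46
So (10)·46 ≡ 1 (mod 51), i.e. 46^(-1) ≡ 10 (mod 51).
x ≡ 10 × 12 = 120 ≡ 18 (mod 51).
Check: 46 × 18 = 828 ≡ 12 (mod 51).
Unique solution: x ≡ 18 (mod 51)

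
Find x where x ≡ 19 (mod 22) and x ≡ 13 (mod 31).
261

Using Chinese Remainder Theorem:
M = 22 × 31 = 682
M1 = 31, M2 = 22
y1 = 31^(-1) mod 22 = 5
y2 = 22^(-1) mod 31 = 24
x = (19×31×5 + 13×22×24) mod 682 = 261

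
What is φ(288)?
96

288 = 2^5 × 3^2
φ(n) = n × ∏(1 - 1/p) for each prime p dividing n
φ(288) = 288 × (1 - 1/2) × (1 - 1/3) = 96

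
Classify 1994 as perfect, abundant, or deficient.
deficient

Proper divisors of 1994: sum = 1 + 2 + 997 = 1000
Since 1000 < 1994, 1994 is deficient.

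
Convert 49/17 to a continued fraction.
[2; 1, 7, 2]

Euclidean algorithm steps:
49 = 2 × 17 + 15
17 = 1 × 15 + 2
15 = 7 × 2 + 1
2 = 2 × 1 + 0
Continued fraction: [2; 1, 7, 2]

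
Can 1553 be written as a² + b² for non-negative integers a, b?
23² + 32² (a=23, b=32)

Factorization: 1553 = 1553
By Fermat: n is sum of two squares iff every prime p ≡ 3 (mod 4) appears to even power.
All primes ≡ 3 (mod 4) appear to even power.
Search a = 0, 1, 2, … for 1553 - a² a perfect square: first hit at a = 23: 1553 - 529 = 1024 = 32².
1553 = 23² + 32² = 529 + 1024 ✓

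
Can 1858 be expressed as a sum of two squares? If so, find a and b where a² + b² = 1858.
3² + 43² (a=3, b=43)

Factorization: 1858 = 2 × 929
By Fermat: n is sum of two squares iff every prime p ≡ 3 (mod 4) appears to even power.
All primes ≡ 3 (mod 4) appear to even power.
Search a = 0, 1, 2, … for 1858 - a² a perfect square: first hit at a = 3: 1858 - 9 = 1849 = 43².
1858 = 3² + 43² = 9 + 1849 ✓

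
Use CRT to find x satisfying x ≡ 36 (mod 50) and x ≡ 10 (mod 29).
1286

Using Chinese Remainder Theorem:
M = 50 × 29 = 1450
M1 = 29, M2 = 50
y1 = 29^(-1) mod 50 = 19
y2 = 50^(-1) mod 29 = 18
x = (36×29×19 + 10×50×18) mod 1450 = 1286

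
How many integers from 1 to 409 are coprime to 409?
408

409 = 409
φ(n) = n × ∏(1 - 1/p) for each prime p dividing n
φ(409) = 409 × (1 - 1/409) = 408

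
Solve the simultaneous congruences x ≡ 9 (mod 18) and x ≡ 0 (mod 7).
63

Using Chinese Remainder Theorem:
M = 18 × 7 = 126
M1 = 7, M2 = 18
y1 = 7^(-1) mod 18 = 13
y2 = 18^(-1) mod 7 = 2
x = (9×7×13 + 0×18×2) mod 126 = 63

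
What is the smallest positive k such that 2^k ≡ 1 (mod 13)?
12

13 is prime, so ord(2) divides φ(13) = 12.
Divisors of 12: 1, 2, 3, 4, 6, 12.
Repeated squaring: 2^1 ≡ 2, 2^2 ≡ 4, 2^4 ≡ 3, 2^8 ≡ 9 (mod 13).
Test 2^d mod 13 for each divisor d in increasing order:
2^1 ≡ 2
2^2 ≡ 4
2^3 = 2^2·2^1 ≡ 8
2^4 ≡ 3
2^6 = 2^4·2^2 ≡ 12
2^12 = 2^8·2^4 ≡ 1  ← first divisor giving 1
The order is 12.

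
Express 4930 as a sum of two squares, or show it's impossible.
13² + 69² (a=13, b=69)

Factorization: 4930 = 2 × 5 × 17 × 29
By Fermat: n is sum of two squares iff every prime p ≡ 3 (mod 4) appears to even power.
All primes ≡ 3 (mod 4) appear to even power.
Search a = 0, 1, 2, … for 4930 - a² a perfect square: first hit at a = 13: 4930 - 169 = 4761 = 69².
4930 = 13² + 69² = 169 + 4761 ✓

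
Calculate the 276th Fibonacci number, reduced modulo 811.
8

Matrix identity: Q^n = [[F_(n+1), F_n], [F_n, F_(n-1)]] with Q = [[1,1],[1,0]].
n = 276 = 100010100₂. Square-and-multiply, entries mod 811:
Q^1 = [[1,1],[1,0]]
Q^2 = (Q^1)² = [[2,1],[1,1]]
Q^4 = (Q^2)² = [[5,3],[3,2]]
Q^8 = (Q^4)² = [[34,21],[21,13]]
Q^17 = (Q^8)²·Q = [[151,786],[786,176]]
Q^34 = (Q^17)² = [[718,746],[746,783]]
Q^69 = (Q^34)²·Q = [[464,709],[709,566]]
Q^138 = (Q^69)² = [[242,370],[370,683]]
Q^276 = (Q^138)² = [[13,8],[8,5]]
F_276 mod 811 = Q^276[0][1] = 8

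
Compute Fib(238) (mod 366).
365

Matrix identity: Q^n = [[F_(n+1), F_n], [F_n, F_(n-1)]] with Q = [[1,1],[1,0]].
n = 238 = 11101110₂. Square-and-multiply, entries mod 366:
Q^1 = [[1,1],[1,0]]
Q^3 = (Q^1)²·Q = [[3,2],[2,1]]
Q^7 = (Q^3)²·Q = [[21,13],[13,8]]
Q^14 = (Q^7)² = [[244,11],[11,233]]
Q^29 = (Q^14)²·Q = [[122,365],[365,123]]
Q^59 = (Q^29)²·Q = [[0,245],[245,121]]
Q^119 = (Q^59)²·Q = [[0,1],[1,365]]
Q^238 = (Q^119)² = [[1,365],[365,2]]
F_238 mod 366 = Q^238[0][1] = 365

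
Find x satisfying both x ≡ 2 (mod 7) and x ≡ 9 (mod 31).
9

Using Chinese Remainder Theorem:
M = 7 × 31 = 217
M1 = 31, M2 = 7
y1 = 31^(-1) mod 7 = 5
y2 = 7^(-1) mod 31 = 9
x = (2×31×5 + 9×7×9) mod 217 = 9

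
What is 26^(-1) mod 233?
9

gcd(26, 233) = 1, so the inverse exists.
Extended Euclidean algorithm on (233, 26):
233 = 8 × 26 + 25  ⟹  25 = (1)·233 + (-8)·26
26 = 1 × 25 + 1  ⟹  1 = (-1)·233 + (9)·26
So (9)·26 ≡ 1 (mod 233), i.e. 26^(-1) ≡ 9 (mod 233).
Check: 26 × 9 = 234 ≡ 1 (mod 233)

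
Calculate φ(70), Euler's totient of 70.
24

70 = 2 × 5 × 7
φ(n) = n × ∏(1 - 1/p) for each prime p dividing n
φ(70) = 70 × (1 - 1/2) × (1 - 1/5) × (1 - 1/7) = 24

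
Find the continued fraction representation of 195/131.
[1; 2, 21, 3]

Euclidean algorithm steps:
195 = 1 × 131 + 64
131 = 2 × 64 + 3
64 = 21 × 3 + 1
3 = 3 × 1 + 0
Continued fraction: [1; 2, 21, 3]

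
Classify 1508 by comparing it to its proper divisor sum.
deficient

Proper divisors of 1508: sum = 1 + 2 + 4 + 13 + 26 + 29 + 52 + 58 + 116 + 377 + 754 = 1432
Since 1432 < 1508, 1508 is deficient.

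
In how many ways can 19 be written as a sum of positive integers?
490

p(n) counts ways to write n as a sum of positive integers (order ignored).
Euler's pentagonal recurrence: p(k) = p(k-1) + p(k-2) - p(k-5) - p(k-7) + p(k-12) + p(k-15) - ... (offsets j(3j∓1)/2, signs ++--, p(0)=1, p(<0)=0).
DP table for k = 0..18: p(0)=1, p(1)=1, p(2)=2, p(3)=3, p(4)=5, p(5)=7, p(6)=11, p(7)=15, p(8)=22, p(9)=30, p(10)=42, p(11)=56, p(12)=77, p(13)=101, p(14)=135, p(15)=176, p(16)=231, p(17)=297, p(18)=385.
Final step: p(19) = p(18) + p(17) - p(14) - p(12) + p(7) + p(4)
= 385 + 297 - 135 - 77 + 15 + 5
= 490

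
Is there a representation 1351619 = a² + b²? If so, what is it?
Not possible

Factorization: 1351619 = 17 × 43^3
By Fermat: n is sum of two squares iff every prime p ≡ 3 (mod 4) appears to even power.
Prime(s) ≡ 3 (mod 4) with odd exponent: [(43, 3)]
Therefore 1351619 cannot be expressed as a² + b².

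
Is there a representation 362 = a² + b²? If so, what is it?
1² + 19² (a=1, b=19)

Factorization: 362 = 2 × 181
By Fermat: n is sum of two squares iff every prime p ≡ 3 (mod 4) appears to even power.
All primes ≡ 3 (mod 4) appear to even power.
Search a = 0, 1, 2, … for 362 - a² a perfect square: first hit at a = 1: 362 - 1 = 361 = 19².
362 = 1² + 19² = 1 + 361 ✓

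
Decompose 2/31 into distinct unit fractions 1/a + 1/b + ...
1/16 + 1/496

Greedy algorithm:
2/31: ceiling(31/2) = 16, use 1/16
1/496: ceiling(496/1) = 496, use 1/496
Result: 2/31 = 1/16 + 1/496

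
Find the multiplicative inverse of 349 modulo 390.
19

gcd(349, 390) = 1, so the inverse exists.
Extended Euclidean algorithm on (390, 349):
390 = 1 × 349 + 41  ⟹  41 = (1)·390 + (-1)·349
349 = 8 × 41 + 21  ⟹  21 = (-8)·390 + (9)·349
41 = 1 × 21 + 20  ⟹  20 = (9)·390 + (-10)·349
21 = 1 × 20 + 1  ⟹  1 = (-17)·390 + (19)·349
So (19)·349 ≡ 1 (mod 390), i.e. 349^(-1) ≡ 19 (mod 390).
Check: 349 × 19 = 6631 ≡ 1 (mod 390)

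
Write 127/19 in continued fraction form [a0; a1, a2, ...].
[6; 1, 2, 6]

Euclidean algorithm steps:
127 = 6 × 19 + 13
19 = 1 × 13 + 6
13 = 2 × 6 + 1
6 = 6 × 1 + 0
Continued fraction: [6; 1, 2, 6]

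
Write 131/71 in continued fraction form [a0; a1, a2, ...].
[1; 1, 5, 2, 5]

Euclidean algorithm steps:
131 = 1 × 71 + 60
71 = 1 × 60 + 11
60 = 5 × 11 + 5
11 = 2 × 5 + 1
5 = 5 × 1 + 0
Continued fraction: [1; 1, 5, 2, 5]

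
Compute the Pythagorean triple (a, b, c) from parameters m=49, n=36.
(1105, 3528, 3697)

Euclid's formula: a = m² - n², b = 2mn, c = m² + n²
m = 49, n = 36
a = 49² - 36² = 2401 - 1296 = 1105
b = 2 × 49 × 36 = 3528
c = 49² + 36² = 2401 + 1296 = 3697
Verification: 1105² + 3528² = 1221025 + 12446784 = 13667809 = 3697² ✓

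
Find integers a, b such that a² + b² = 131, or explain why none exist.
Not possible

Factorization: 131 = 131
By Fermat: n is sum of two squares iff every prime p ≡ 3 (mod 4) appears to even power.
Prime(s) ≡ 3 (mod 4) with odd exponent: [(131, 1)]
Therefore 131 cannot be expressed as a² + b².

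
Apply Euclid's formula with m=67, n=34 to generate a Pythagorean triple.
(3333, 4556, 5645)

Euclid's formula: a = m² - n², b = 2mn, c = m² + n²
m = 67, n = 34
a = 67² - 34² = 4489 - 1156 = 3333
b = 2 × 67 × 34 = 4556
c = 67² + 34² = 4489 + 1156 = 5645
Verification: 3333² + 4556² = 11108889 + 20757136 = 31866025 = 5645² ✓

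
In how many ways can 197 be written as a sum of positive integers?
3068829878530

p(n) counts ways to write n as a sum of positive integers (order ignored).
Euler's pentagonal recurrence: p(k) = p(k-1) + p(k-2) - p(k-5) - p(k-7) + p(k-12) + p(k-15) - ... (offsets j(3j∓1)/2, signs ++--, p(0)=1, p(<0)=0).
DP table for k = 0..196: p(0)=1, p(1)=1, p(2)=2, p(3)=3, p(4)=5, p(5)=7, p(6)=11, p(7)=15, p(8)=22, p(9)=30, p(10)=42, p(11)=56, p(12)=77, p(13)=101, p(14)=135, p(15)=176, p(16)=231, p(17)=297, p(18)=385, p(19)=490, p(20)=627, p(21)=792, p(22)=1002, p(23)=1255, p(24)=1575, p(25)=1958, p(26)=2436, p(27)=3010, p(28)=3718, p(29)=4565, p(30)=5604, p(31)=6842, p(32)=8349, p(33)=10143, p(34)=12310, p(35)=14883, p(36)=17977, p(37)=21637, p(38)=26015, p(39)=31185, p(40)=37338, p(41)=44583, p(42)=53174, p(43)=63261, p(44)=75175, p(45)=89134, p(46)=105558, p(47)=124754, p(48)=147273, p(49)=173525, p(50)=204226, p(51)=239943, p(52)=281589, p(53)=329931, p(54)=386155, p(55)=451276, p(56)=526823, p(57)=614154, p(58)=715220, p(59)=831820, p(60)=966467, p(61)=1121505, p(62)=1300156, p(63)=1505499, p(64)=1741630, p(65)=2012558, p(66)=2323520, p(67)=2679689, p(68)=3087735, p(69)=3554345, p(70)=4087968, p(71)=4697205, p(72)=5392783, p(73)=6185689, p(74)=7089500, p(75)=8118264, p(76)=9289091, p(77)=10619863, p(78)=12132164, p(79)=13848650, p(80)=15796476, p(81)=18004327, p(82)=20506255, p(83)=23338469, p(84)=26543660, p(85)=30167357, p(86)=34262962, p(87)=38887673, p(88)=44108109, p(89)=49995925, p(90)=56634173, p(91)=64112359, p(92)=72533807, p(93)=82010177, p(94)=92669720, p(95)=104651419, p(96)=118114304, p(97)=133230930, p(98)=150198136, p(99)=169229875, p(100)=190569292, p(101)=214481126, p(102)=241265379, p(103)=271248950, p(104)=304801365, p(105)=342325709, p(106)=384276336, p(107)=431149389, p(108)=483502844, p(109)=541946240, p(110)=607163746, p(111)=679903203, p(112)=761002156, p(113)=851376628, p(114)=952050665, p(115)=1064144451, p(116)=1188908248, p(117)=1327710076, p(118)=1482074143, p(119)=1653668665, p(120)=1844349560, p(121)=2056148051, p(122)=2291320912, p(123)=2552338241, p(124)=2841940500, p(125)=3163127352, p(126)=3519222692, p(127)=3913864295, p(128)=4351078600, p(129)=4835271870, p(130)=5371315400, p(131)=5964539504, p(132)=6620830889, p(133)=7346629512, p(134)=8149040695, p(135)=9035836076, p(136)=10015581680, p(137)=11097645016, p(138)=12292341831, p(139)=13610949895, p(140)=15065878135, p(141)=16670689208, p(142)=18440293320, p(143)=20390982757, p(144)=22540654445, p(145)=24908858009, p(146)=27517052599, p(147)=30388671978, p(148)=33549419497, p(149)=37027355200, p(150)=40853235313, p(151)=45060624582, p(152)=49686288421, p(153)=54770336324, p(154)=60356673280, p(155)=66493182097, p(156)=73232243759, p(157)=80630964769, p(158)=88751778802, p(159)=97662728555, p(160)=107438159466, p(161)=118159068427, p(162)=129913904637, p(163)=142798995930, p(164)=156919475295, p(165)=172389800255, p(166)=189334822579, p(167)=207890420102, p(168)=228204732751, p(169)=250438925115, p(170)=274768617130, p(171)=301384802048, p(172)=330495499613, p(173)=362326859895, p(174)=397125074750, p(175)=435157697830, p(176)=476715857290, p(177)=522115831195, p(178)=571701605655, p(179)=625846753120, p(180)=684957390936, p(181)=749474411781, p(182)=819876908323, p(183)=896684817527, p(184)=980462880430, p(185)=1071823774337, p(186)=1171432692373, p(187)=1280011042268, p(188)=1398341745571, p(189)=1527273599625, p(190)=1667727404093, p(191)=1820701100652, p(192)=1987276856363, p(193)=2168627105469, p(194)=2366022741845, p(195)=2580840212973, p(196)=2814570987591.
Final step: p(197) = p(196) + p(195) - p(192) - p(190) + p(185) + p(182) - p(175) - p(171) + p(162) + p(157) - p(146) - p(140) + p(127) + p(120) - p(105) - p(97) + p(80) + p(71) - p(52) - p(42) + p(21) + p(10)
= 2814570987591 + 2580840212973 - 1987276856363 - 1667727404093 + 1071823774337 + 819876908323 - 435157697830 - 301384802048 + 129913904637 + 80630964769 - 27517052599 - 15065878135 + 3913864295 + 1844349560 - 342325709 - 133230930 + 15796476 + 4697205 - 281589 - 53174 + 792 + 42
= 3068829878530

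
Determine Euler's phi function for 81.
54

81 = 3^4
φ(n) = n × ∏(1 - 1/p) for each prime p dividing n
φ(81) = 81 × (1 - 1/3) = 54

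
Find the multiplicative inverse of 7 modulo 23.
10

gcd(7, 23) = 1, so the inverse exists.
Extended Euclidean algorithm on (23, 7):
23 = 3 × 7 + 2  ⟹  2 = (1)·23 + (-3)·7
7 = 3 × 2 + 1  ⟹  1 = (-3)·23 + (10)·7
So (10)·7 ≡ 1 (mod 23), i.e. 7^(-1) ≡ 10 (mod 23).
Check: 7 × 10 = 70 ≡ 1 (mod 23)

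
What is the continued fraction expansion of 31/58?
[0; 1, 1, 6, 1, 3]

Euclidean algorithm steps:
31 = 0 × 58 + 31
58 = 1 × 31 + 27
31 = 1 × 27 + 4
27 = 6 × 4 + 3
4 = 1 × 3 + 1
3 = 3 × 1 + 0
Continued fraction: [0; 1, 1, 6, 1, 3]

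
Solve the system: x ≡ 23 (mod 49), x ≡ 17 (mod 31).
513

Using Chinese Remainder Theorem:
M = 49 × 31 = 1519
M1 = 31, M2 = 49
y1 = 31^(-1) mod 49 = 19
y2 = 49^(-1) mod 31 = 19
x = (23×31×19 + 17×49×19) mod 1519 = 513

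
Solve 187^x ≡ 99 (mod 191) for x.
9

Baby-step giant-step with step n = ⌈√191⌉ = 14.
Baby steps 187^j mod 191 (j:value) for j=0..13: 0:1, 1:187, 2:16, 3:127, 4:65, 5:122, 6:85, 7:42, 8:23, 9:99, 10:177, 11:56, 12:158, 13:132.
h = 99 is already in the table at j=9, so x = 9.
Check: 187^9 ≡ 99 (mod 191).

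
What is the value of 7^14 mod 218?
15

Repeated squaring. Binary of 14 = 1110.
7^1 ≡ 7 (mod 218); 7^2 ≡ 49 (mod 218); 7^4 ≡ 3 (mod 218); 7^8 ≡ 9 (mod 218)
7^14 = 7^2 × 7^4 × 7^8 ≡ 15 (mod 218)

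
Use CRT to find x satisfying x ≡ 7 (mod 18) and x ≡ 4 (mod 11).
169

Using Chinese Remainder Theorem:
M = 18 × 11 = 198
M1 = 11, M2 = 18
y1 = 11^(-1) mod 18 = 5
y2 = 18^(-1) mod 11 = 8
x = (7×11×5 + 4×18×8) mod 198 = 169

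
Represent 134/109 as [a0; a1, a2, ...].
[1; 4, 2, 1, 3, 2]

Euclidean algorithm steps:
134 = 1 × 109 + 25
109 = 4 × 25 + 9
25 = 2 × 9 + 7
9 = 1 × 7 + 2
7 = 3 × 2 + 1
2 = 2 × 1 + 0
Continued fraction: [1; 4, 2, 1, 3, 2]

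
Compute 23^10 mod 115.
69

Repeated squaring. Binary of 10 = 1010.
23^1 ≡ 23 (mod 115); 23^2 ≡ 69 (mod 115); 23^4 ≡ 46 (mod 115); 23^8 ≡ 46 (mod 115)
23^10 = 23^2 × 23^8 ≡ 69 (mod 115)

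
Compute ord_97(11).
48

97 is prime, so ord(11) divides φ(97) = 96.
Divisors of 96: 1, 2, 3, 4, 6, 8, 12, 16, 24, 32, 48, 96.
Repeated squaring: 11^1 ≡ 11, 11^2 ≡ 24, 11^4 ≡ 91, 11^8 ≡ 36, 11^16 ≡ 35, 11^32 ≡ 61, 11^64 ≡ 35 (mod 97).
Test 11^d mod 97 for each divisor d in increasing order:
11^1 ≡ 11
11^2 ≡ 24
11^3 = 11^2·11^1 ≡ 70
11^4 ≡ 91
11^6 = 11^4·11^2 ≡ 50
11^8 ≡ 36
11^12 = 11^8·11^4 ≡ 75
11^16 ≡ 35
11^24 = 11^16·11^8 ≡ 96
11^32 ≡ 61
11^48 = 11^32·11^16 ≡ 1  ← first divisor giving 1
The order is 48.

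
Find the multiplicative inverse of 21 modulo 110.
21

gcd(21, 110) = 1, so the inverse exists.
Extended Euclidean algorithm on (110, 21):
110 = 5 × 21 + 5  ⟹  5 = (1)·110 + (-5)·21
21 = 4 × 5 + 1  ⟹  1 = (-4)·110 + (21)·21
So (21)·21 ≡ 1 (mod 110), i.e. 21^(-1) ≡ 21 (mod 110).
Check: 21 × 21 = 441 ≡ 1 (mod 110)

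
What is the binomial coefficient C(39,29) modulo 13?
0

Using Lucas' theorem:
Write n=39 and k=29 in base 13:
n in base 13: [3, 0]
k in base 13: [2, 3]
C(39,29) mod 13 = ∏ C(n_i, k_i) mod 13
Digit binomials (mod 13): C(3,2) = 3; C(0,3) = 0 (k_i > n_i)
Product: 3 × 0 = 0 ≡ 0 (mod 13)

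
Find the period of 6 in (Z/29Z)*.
14

29 is prime, so ord(6) divides φ(29) = 28.
Divisors of 28: 1, 2, 4, 7, 14, 28.
Repeated squaring: 6^1 ≡ 6, 6^2 ≡ 7, 6^4 ≡ 20, 6^8 ≡ 23, 6^16 ≡ 7 (mod 29).
Test 6^d mod 29 for each divisor d in increasing order:
6^1 ≡ 6
6^2 ≡ 7
6^4 ≡ 20
6^7 = 6^4·6^2·6^1 ≡ 28
6^14 = 6^8·6^4·6^2 ≡ 1  ← first divisor giving 1
The order is 14.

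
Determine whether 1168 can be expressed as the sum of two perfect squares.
12² + 32² (a=12, b=32)

Factorization: 1168 = 2^4 × 73
By Fermat: n is sum of two squares iff every prime p ≡ 3 (mod 4) appears to even power.
All primes ≡ 3 (mod 4) appear to even power.
Search a = 0, 1, 2, … for 1168 - a² a perfect square: first hit at a = 12: 1168 - 144 = 1024 = 32².
1168 = 12² + 32² = 144 + 1024 ✓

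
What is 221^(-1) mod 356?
29

gcd(221, 356) = 1, so the inverse exists.
Extended Euclidean algorithm on (356, 221):
356 = 1 × 221 + 135  ⟹  135 = (1)·356 + (-1)·221
221 = 1 × 135 + 86  ⟹  86 = (-1)·356 + (2)·221
135 = 1 × 86 + 49  ⟹  49 = (2)·356 + (-3)·221
86 = 1 × 49 + 37  ⟹  37 = (-3)·356 + (5)·221
49 = 1 × 37 + 12  ⟹  12 = (5)·356 + (-8)·221
37 = 3 × 12 + 1  ⟹  1 = (-18)·356 + (29)·221
So (29)·221 ≡ 1 (mod 356), i.e. 221^(-1) ≡ 29 (mod 356).
Check: 221 × 29 = 6409 ≡ 1 (mod 356)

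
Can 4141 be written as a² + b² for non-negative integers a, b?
35² + 54² (a=35, b=54)

Factorization: 4141 = 41 × 101
By Fermat: n is sum of two squares iff every prime p ≡ 3 (mod 4) appears to even power.
All primes ≡ 3 (mod 4) appear to even power.
Search a = 0, 1, 2, … for 4141 - a² a perfect square: first hit at a = 35: 4141 - 1225 = 2916 = 54².
4141 = 35² + 54² = 1225 + 2916 ✓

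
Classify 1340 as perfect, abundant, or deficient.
abundant

Proper divisors of 1340: sum = 1 + 2 + 4 + 5 + 10 + 20 + 67 + 134 + 268 + 335 + 670 = 1516
Since 1516 > 1340, 1340 is abundant.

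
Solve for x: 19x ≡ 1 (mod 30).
19

gcd(19, 30) = 1, so the inverse exists.
Extended Euclidean algorithm on (30, 19):
30 = 1 × 19 + 11  ⟹  11 = (1)·30 + (-1)·19
19 = 1 × 11 + 8  ⟹  8 = (-1)·30 + (2)·19
11 = 1 × 8 + 3  ⟹  3 = (2)·30 + (-3)·19
8 = 2 × 3 + 2  ⟹  2 = (-5)·30 + (8)·19
3 = 1 × 2 + 1  ⟹  1 = (7)·30 + (-11)·19
So (-11)·19 ≡ 1 (mod 30), i.e. 19^(-1) ≡ -11 ≡ 19 (mod 30).
Check: 19 × 19 = 361 ≡ 1 (mod 30)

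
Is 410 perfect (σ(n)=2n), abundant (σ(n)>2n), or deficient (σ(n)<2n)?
deficient

Proper divisors of 410: sum = 1 + 2 + 5 + 10 + 41 + 82 + 205 = 346
Since 346 < 410, 410 is deficient.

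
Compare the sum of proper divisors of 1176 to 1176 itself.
abundant

Proper divisors of 1176: sum = 1 + 2 + 3 + 4 + 6 + 7 + 8 + 12 + ... + 196 + 294 + 392 + 588 (23 divisors) = 2244
Since 2244 > 1176, 1176 is abundant.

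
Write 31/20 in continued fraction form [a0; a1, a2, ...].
[1; 1, 1, 4, 2]

Euclidean algorithm steps:
31 = 1 × 20 + 11
20 = 1 × 11 + 9
11 = 1 × 9 + 2
9 = 4 × 2 + 1
2 = 2 × 1 + 0
Continued fraction: [1; 1, 1, 4, 2]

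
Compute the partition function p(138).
12292341831

p(n) counts ways to write n as a sum of positive integers (order ignored).
Euler's pentagonal recurrence: p(k) = p(k-1) + p(k-2) - p(k-5) - p(k-7) + p(k-12) + p(k-15) - ... (offsets j(3j∓1)/2, signs ++--, p(0)=1, p(<0)=0).
DP table for k = 0..137: p(0)=1, p(1)=1, p(2)=2, p(3)=3, p(4)=5, p(5)=7, p(6)=11, p(7)=15, p(8)=22, p(9)=30, p(10)=42, p(11)=56, p(12)=77, p(13)=101, p(14)=135, p(15)=176, p(16)=231, p(17)=297, p(18)=385, p(19)=490, p(20)=627, p(21)=792, p(22)=1002, p(23)=1255, p(24)=1575, p(25)=1958, p(26)=2436, p(27)=3010, p(28)=3718, p(29)=4565, p(30)=5604, p(31)=6842, p(32)=8349, p(33)=10143, p(34)=12310, p(35)=14883, p(36)=17977, p(37)=21637, p(38)=26015, p(39)=31185, p(40)=37338, p(41)=44583, p(42)=53174, p(43)=63261, p(44)=75175, p(45)=89134, p(46)=105558, p(47)=124754, p(48)=147273, p(49)=173525, p(50)=204226, p(51)=239943, p(52)=281589, p(53)=329931, p(54)=386155, p(55)=451276, p(56)=526823, p(57)=614154, p(58)=715220, p(59)=831820, p(60)=966467, p(61)=1121505, p(62)=1300156, p(63)=1505499, p(64)=1741630, p(65)=2012558, p(66)=2323520, p(67)=2679689, p(68)=3087735, p(69)=3554345, p(70)=4087968, p(71)=4697205, p(72)=5392783, p(73)=6185689, p(74)=7089500, p(75)=8118264, p(76)=9289091, p(77)=10619863, p(78)=12132164, p(79)=13848650, p(80)=15796476, p(81)=18004327, p(82)=20506255, p(83)=23338469, p(84)=26543660, p(85)=30167357, p(86)=34262962, p(87)=38887673, p(88)=44108109, p(89)=49995925, p(90)=56634173, p(91)=64112359, p(92)=72533807, p(93)=82010177, p(94)=92669720, p(95)=104651419, p(96)=118114304, p(97)=133230930, p(98)=150198136, p(99)=169229875, p(100)=190569292, p(101)=214481126, p(102)=241265379, p(103)=271248950, p(104)=304801365, p(105)=342325709, p(106)=384276336, p(107)=431149389, p(108)=483502844, p(109)=541946240, p(110)=607163746, p(111)=679903203, p(112)=761002156, p(113)=851376628, p(114)=952050665, p(115)=1064144451, p(116)=1188908248, p(117)=1327710076, p(118)=1482074143, p(119)=1653668665, p(120)=1844349560, p(121)=2056148051, p(122)=2291320912, p(123)=2552338241, p(124)=2841940500, p(125)=3163127352, p(126)=3519222692, p(127)=3913864295, p(128)=4351078600, p(129)=4835271870, p(130)=5371315400, p(131)=5964539504, p(132)=6620830889, p(133)=7346629512, p(134)=8149040695, p(135)=9035836076, p(136)=10015581680, p(137)=11097645016.
Final step: p(138) = p(137) + p(136) - p(133) - p(131) + p(126) + p(123) - p(116) - p(112) + p(103) + p(98) - p(87) - p(81) + p(68) + p(61) - p(46) - p(38) + p(21) + p(12)
= 11097645016 + 10015581680 - 7346629512 - 5964539504 + 3519222692 + 2552338241 - 1188908248 - 761002156 + 271248950 + 150198136 - 38887673 - 18004327 + 3087735 + 1121505 - 105558 - 26015 + 792 + 77
= 12292341831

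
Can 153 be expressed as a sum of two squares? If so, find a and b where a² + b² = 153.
3² + 12² (a=3, b=12)

Factorization: 153 = 3^2 × 17
By Fermat: n is sum of two squares iff every prime p ≡ 3 (mod 4) appears to even power.
All primes ≡ 3 (mod 4) appear to even power.
Search a = 0, 1, 2, … for 153 - a² a perfect square: first hit at a = 3: 153 - 9 = 144 = 12².
153 = 3² + 12² = 9 + 144 ✓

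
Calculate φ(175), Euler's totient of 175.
120

175 = 5^2 × 7
φ(n) = n × ∏(1 - 1/p) for each prime p dividing n
φ(175) = 175 × (1 - 1/5) × (1 - 1/7) = 120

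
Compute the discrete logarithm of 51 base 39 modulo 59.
4

Baby-step giant-step with step n = ⌈√59⌉ = 8.
Baby steps 39^j mod 59 (j:value) for j=0..7: 0:1, 1:39, 2:46, 3:24, 4:51, 5:42, 6:45, 7:44.
h = 51 is already in the table at j=4, so x = 4.
Check: 39^4 ≡ 51 (mod 59).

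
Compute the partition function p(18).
385

p(n) counts ways to write n as a sum of positive integers (order ignored).
Euler's pentagonal recurrence: p(k) = p(k-1) + p(k-2) - p(k-5) - p(k-7) + p(k-12) + p(k-15) - ... (offsets j(3j∓1)/2, signs ++--, p(0)=1, p(<0)=0).
DP table for k = 0..17: p(0)=1, p(1)=1, p(2)=2, p(3)=3, p(4)=5, p(5)=7, p(6)=11, p(7)=15, p(8)=22, p(9)=30, p(10)=42, p(11)=56, p(12)=77, p(13)=101, p(14)=135, p(15)=176, p(16)=231, p(17)=297.
Final step: p(18) = p(17) + p(16) - p(13) - p(11) + p(6) + p(3)
= 297 + 231 - 101 - 56 + 11 + 3
= 385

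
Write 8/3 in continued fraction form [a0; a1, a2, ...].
[2; 1, 2]

Euclidean algorithm steps:
8 = 2 × 3 + 2
3 = 1 × 2 + 1
2 = 2 × 1 + 0
Continued fraction: [2; 1, 2]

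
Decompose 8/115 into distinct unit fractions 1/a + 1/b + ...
1/15 + 1/345

Greedy algorithm:
8/115: ceiling(115/8) = 15, use 1/15
1/345: ceiling(345/1) = 345, use 1/345
Result: 8/115 = 1/15 + 1/345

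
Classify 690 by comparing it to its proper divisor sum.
abundant

Proper divisors of 690: sum = 1 + 2 + 3 + 5 + 6 + 10 + 15 + 23 + 30 + 46 + 69 + 115 + 138 + 230 + 345 = 1038
Since 1038 > 690, 690 is abundant.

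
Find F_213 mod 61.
59

Matrix identity: Q^n = [[F_(n+1), F_n], [F_n, F_(n-1)]] with Q = [[1,1],[1,0]].
n = 213 = 11010101₂. Square-and-multiply, entries mod 61:
Q^1 = [[1,1],[1,0]]
Q^3 = (Q^1)²·Q = [[3,2],[2,1]]
Q^6 = (Q^3)² = [[13,8],[8,5]]
Q^13 = (Q^6)²·Q = [[11,50],[50,22]]
Q^26 = (Q^13)² = [[59,3],[3,56]]
Q^53 = (Q^26)²·Q = [[53,13],[13,40]]
Q^106 = (Q^53)² = [[50,50],[50,0]]
Q^213 = (Q^106)²·Q = [[58,59],[59,60]]
F_213 mod 61 = Q^213[0][1] = 59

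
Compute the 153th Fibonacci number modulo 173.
126

Matrix identity: Q^n = [[F_(n+1), F_n], [F_n, F_(n-1)]] with Q = [[1,1],[1,0]].
n = 153 = 10011001₂. Square-and-multiply, entries mod 173:
Q^1 = [[1,1],[1,0]]
Q^2 = (Q^1)² = [[2,1],[1,1]]
Q^4 = (Q^2)² = [[5,3],[3,2]]
Q^9 = (Q^4)²·Q = [[55,34],[34,21]]
Q^19 = (Q^9)²·Q = [[18,29],[29,162]]
Q^38 = (Q^19)² = [[127,30],[30,97]]
Q^76 = (Q^38)² = [[75,146],[146,102]]
Q^153 = (Q^76)²·Q = [[18,126],[126,65]]
F_153 mod 173 = Q^153[0][1] = 126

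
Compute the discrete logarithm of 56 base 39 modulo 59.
57

Baby-step giant-step with step n = ⌈√59⌉ = 8.
Baby steps 39^j mod 59 (j:value) for j=0..7: 0:1, 1:39, 2:46, 3:24, 4:51, 5:42, 6:45, 7:44.
Giant-step multiplier: 39^(-8) ≡ 39^(58-8) = 39^50 ≡ 12 (mod 59).
Giant steps γ_i = 56·12^i mod 59: γ_0=56, γ_1=23, γ_2=40, γ_3=8, γ_4=37, γ_5=31, γ_6=18, γ_7=39 (in table at j=1).
x = i·n + j = 7·8 + 1 = 57.
Check: 39^57 ≡ 56 (mod 59).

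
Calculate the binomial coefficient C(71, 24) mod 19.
2

Using Lucas' theorem:
Write n=71 and k=24 in base 19:
n in base 19: [3, 14]
k in base 19: [1, 5]
C(71,24) mod 19 = ∏ C(n_i, k_i) mod 19
Digit binomials (mod 19): C(3,1) = 3; C(14,5) = 2002 ≡ 7
Product: 3 × 7 = 21 ≡ 2 (mod 19)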